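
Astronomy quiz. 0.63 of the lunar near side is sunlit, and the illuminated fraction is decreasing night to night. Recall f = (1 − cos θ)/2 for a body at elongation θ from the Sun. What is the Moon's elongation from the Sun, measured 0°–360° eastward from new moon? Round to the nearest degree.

255°

Invert f = (1 − cos θ)/2 to get cos θ = 1 − 2(0.63) = -0.260, hence θ₀ = arccos -0.260 = 105.1°.
Since the Moon is past full (waning), take the reflex angle: θ = 360° − 105.1° = 254.9°.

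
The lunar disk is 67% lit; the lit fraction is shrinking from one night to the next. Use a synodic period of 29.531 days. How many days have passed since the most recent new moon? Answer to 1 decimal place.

cos θ = 1 − 2f = -0.340, giving a principal value of 109.9°.
Waning ⇒ past full, so θ = 360° − 109.9° = 250.1°.
At 360°/29.531 d per day, 250.1° corresponds to 20.52 days.

20.5 days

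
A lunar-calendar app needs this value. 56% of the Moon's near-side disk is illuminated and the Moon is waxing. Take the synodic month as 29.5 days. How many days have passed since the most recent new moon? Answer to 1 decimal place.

7.9 days

cos θ = 1 − 2f = -0.120, giving a principal value of 96.9°.
The Moon is waxing (0°–180°), so θ = 96.9° directly.
Age = 29.5 × 96.9°/360° ≈ 7.94 days.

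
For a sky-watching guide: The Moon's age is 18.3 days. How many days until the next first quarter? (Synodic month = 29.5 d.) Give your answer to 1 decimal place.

18.6 days

First quarter is 0.25 of the way through the cycle: age 0.25 × 29.5 = 7.375 d.
Already past this cycle's first quarter; the next is at 7.375 + 29.5 = 36.875 d, so 36.875 − 18.3 = 18.575 days.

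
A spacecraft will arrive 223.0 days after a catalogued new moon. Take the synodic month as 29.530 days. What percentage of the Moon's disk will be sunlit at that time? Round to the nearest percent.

97%

223.0 d spans 7 complete synodic months (7 × 29.530 = 206.71 d) plus 16.29 d.
Phase angle: θ = 360°·(16.29 d)/(29.530 d) = 198.6°.
cos 198.6° = (-0.948), so f = (1 − (-0.948))/2 = 0.974, so 97%.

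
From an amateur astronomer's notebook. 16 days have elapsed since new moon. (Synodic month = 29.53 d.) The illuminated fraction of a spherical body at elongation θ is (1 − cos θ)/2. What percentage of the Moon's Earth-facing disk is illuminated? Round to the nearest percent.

Elongation θ = 360° × 16/29.53 ≈ 195.1°.
cos 195.1° = (-0.966), so f = (1 − (-0.966))/2 = 0.983, so 98%.

98%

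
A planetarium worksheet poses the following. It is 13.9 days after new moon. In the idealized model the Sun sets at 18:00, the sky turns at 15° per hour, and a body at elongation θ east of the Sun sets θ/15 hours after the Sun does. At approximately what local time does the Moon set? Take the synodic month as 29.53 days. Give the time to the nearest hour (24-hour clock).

05:00

Elongation θ = 360° × 13.9/29.53 ≈ 169.5°.
The Moon trails the Sun by θ/15 = 169.5/15 ≈ 11.30 hours.
18:00 + 11.30 h ≈ 05:18 → 05:00 to the nearest hour.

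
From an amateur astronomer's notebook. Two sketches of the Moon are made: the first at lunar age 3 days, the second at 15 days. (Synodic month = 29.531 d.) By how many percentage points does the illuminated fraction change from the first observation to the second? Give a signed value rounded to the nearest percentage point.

First observation: θ = 360°·3/29.531 = 36.6°, so f = 0.098.
Second observation: θ = 182.9°, f = 0.999.
Δf = 0.999 − 0.098 = +0.901, i.e. +90 pp.

+90 pp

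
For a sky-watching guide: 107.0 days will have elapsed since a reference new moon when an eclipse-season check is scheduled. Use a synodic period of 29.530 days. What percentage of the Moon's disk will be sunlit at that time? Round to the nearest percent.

107.0 d spans 3 complete synodic months (3 × 29.530 = 88.59 d) plus 18.41 d.
Elongation θ = 360° × 18.41/29.530 ≈ 224.4°.
cos 224.4° = (-0.714), so f = (1 − (-0.714))/2 = 0.857, so 86%.

86%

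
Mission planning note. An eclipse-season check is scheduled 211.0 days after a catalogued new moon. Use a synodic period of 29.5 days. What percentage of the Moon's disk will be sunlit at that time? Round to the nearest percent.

Reduce mod P: 211.0 − 7×29.5 = 4.50 d into the current lunation.
The Moon has covered 4.50/29.5 of its cycle, so θ ≈ 360° × 4.50/29.5 = 54.9°.
With cos θ = 0.575, the lit fraction is (1 − 0.575)/2 ≈ 0.213, so 21%.

21%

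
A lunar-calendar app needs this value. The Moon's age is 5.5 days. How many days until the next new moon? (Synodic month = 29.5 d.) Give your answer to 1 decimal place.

The next new moon completes the synodic month: 29.5 − 5.5 = 24.000 days.

24.0 days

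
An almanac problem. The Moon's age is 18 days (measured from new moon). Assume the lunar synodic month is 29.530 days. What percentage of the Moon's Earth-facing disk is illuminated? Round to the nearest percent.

Elongation θ = 360° × 18/29.530 ≈ 219.4°.
cos 219.4° = (-0.772), so f = (1 − (-0.772))/2 = 0.886, so 89%.

89%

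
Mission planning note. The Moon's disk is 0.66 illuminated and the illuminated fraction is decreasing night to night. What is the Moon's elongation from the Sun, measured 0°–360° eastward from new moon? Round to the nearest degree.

251°

cos θ = 1 − 2f = -0.320, giving a principal value of 108.7°.
Waning ⇒ past full, so θ = 360° − 108.7° = 251.3°.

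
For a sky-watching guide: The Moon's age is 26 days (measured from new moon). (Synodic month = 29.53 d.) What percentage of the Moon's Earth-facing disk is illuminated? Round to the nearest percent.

13%

The Moon has covered 26/29.53 of its cycle, so θ ≈ 360° × 26/29.53 = 317.0°.
With cos θ = 0.731, the lit fraction is (1 − 0.731)/2 ≈ 0.135, so 13%.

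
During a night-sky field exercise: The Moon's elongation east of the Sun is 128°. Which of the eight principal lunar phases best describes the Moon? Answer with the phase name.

waxing gibbous

The waxing gibbous sector spans roughly 112°–158°; 128° falls inside it.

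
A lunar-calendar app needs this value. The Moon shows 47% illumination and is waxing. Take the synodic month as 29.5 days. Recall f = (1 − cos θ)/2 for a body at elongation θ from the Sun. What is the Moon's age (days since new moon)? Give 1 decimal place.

7.1 days

From f = (1 − cos θ)/2: cos θ = 1 − 2×0.47 = 0.060; arccos → 86.6°.
Before full moon the principal value applies: θ = 86.6°.
Age = 29.5 × 86.6°/360° ≈ 7.09 days.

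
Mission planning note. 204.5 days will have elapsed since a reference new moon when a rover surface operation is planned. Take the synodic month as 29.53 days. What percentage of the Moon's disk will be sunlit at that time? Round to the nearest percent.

5%

204.5 d spans 6 complete synodic months (6 × 29.53 = 177.18 d) plus 27.32 d.
Phase angle: θ = 360°·(27.32 d)/(29.53 d) = 333.1°.
With cos θ = 0.891, the lit fraction is (1 − 0.891)/2 ≈ 0.054, so 5%.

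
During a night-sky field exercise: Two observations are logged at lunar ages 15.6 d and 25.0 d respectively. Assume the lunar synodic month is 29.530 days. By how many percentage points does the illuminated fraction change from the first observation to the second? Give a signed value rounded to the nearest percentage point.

First observation: θ = 360°·15.6/29.530 = 190.2°, so f = 0.992.
Second observation: θ = 304.8°, f = 0.215.
Δf = 0.215 − 0.992 = -0.777, i.e. -78 pp.

-78 pp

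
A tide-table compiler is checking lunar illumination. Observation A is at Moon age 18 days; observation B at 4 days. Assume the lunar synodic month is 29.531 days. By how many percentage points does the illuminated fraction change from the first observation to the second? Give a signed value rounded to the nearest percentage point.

First observation: θ = 360°·18/29.531 = 219.4°, so f = 0.886.
Second observation: θ = 48.8°, f = 0.170.
Δf = 0.170 − 0.886 = -0.716, i.e. -72 pp.

-72 pp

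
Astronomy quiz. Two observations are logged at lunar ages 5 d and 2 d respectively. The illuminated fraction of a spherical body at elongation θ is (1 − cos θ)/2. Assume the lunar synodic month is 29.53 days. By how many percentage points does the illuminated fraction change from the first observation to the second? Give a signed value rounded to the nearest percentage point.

-21 percentage points

First observation: θ = 360°·5/29.53 = 61.0°, so f = 0.257.
Second observation: θ = 24.4°, f = 0.045.
Δf = 0.045 − 0.257 = -0.213, i.e. -21 pp.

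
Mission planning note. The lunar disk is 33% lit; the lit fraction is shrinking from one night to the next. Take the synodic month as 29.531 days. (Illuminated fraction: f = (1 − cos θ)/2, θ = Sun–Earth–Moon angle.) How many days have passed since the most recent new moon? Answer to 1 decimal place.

23.8 days

From f = (1 − cos θ)/2: cos θ = 1 − 2×0.33 = 0.340; arccos → 70.1°.
Waning ⇒ past full, so θ = 360° − 70.1° = 289.9°.
At 360°/29.531 d per day, 289.9° corresponds to 23.78 days.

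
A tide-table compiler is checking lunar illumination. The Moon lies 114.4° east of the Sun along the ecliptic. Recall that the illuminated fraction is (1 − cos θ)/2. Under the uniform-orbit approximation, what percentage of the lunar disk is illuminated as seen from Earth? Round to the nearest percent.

f = (1 − cos 114.4°)/2 = (1 − (-0.413))/2 ≈ 0.707, i.e. 71%.

71%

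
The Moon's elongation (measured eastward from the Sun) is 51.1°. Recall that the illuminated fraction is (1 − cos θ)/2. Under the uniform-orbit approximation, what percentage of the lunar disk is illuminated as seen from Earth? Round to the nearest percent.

f = (1 − cos 51.1°)/2 = (1 − 0.628)/2 ≈ 0.186, i.e. 19%.

19%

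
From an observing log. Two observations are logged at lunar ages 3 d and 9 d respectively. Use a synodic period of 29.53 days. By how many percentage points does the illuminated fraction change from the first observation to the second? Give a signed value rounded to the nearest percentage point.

θ₁ = 360° × 3/29.53 = 36.6°, f₁ = (1 − cos θ₁)/2 = 0.098.
θ₂ = 360° × 9/29.53 = 109.7°, f₂ = (1 − cos θ₂)/2 = 0.669.
Change = f₂ − f₁ = +0.570 → +57 percentage points.

+57 percentage points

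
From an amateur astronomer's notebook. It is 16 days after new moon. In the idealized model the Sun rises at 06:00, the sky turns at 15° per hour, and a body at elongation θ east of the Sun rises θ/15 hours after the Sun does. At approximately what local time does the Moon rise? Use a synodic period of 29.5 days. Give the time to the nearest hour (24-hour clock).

The Moon has covered 16/29.5 of its cycle, so θ ≈ 360° × 16/29.5 = 195.3°.
The Moon trails the Sun by θ/15 = 195.3/15 ≈ 13.02 hours.
06:00 + 13.02 h ≈ 19:01 → 19:00 to the nearest hour.

19:00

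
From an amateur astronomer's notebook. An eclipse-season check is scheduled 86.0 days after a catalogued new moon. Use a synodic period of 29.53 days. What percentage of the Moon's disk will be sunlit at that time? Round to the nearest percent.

Reduce mod P: 86.0 − 2×29.53 = 26.94 d into the current lunation.
Phase angle: θ = 360°·(26.94 d)/(29.53 d) = 328.4°.
With cos θ = 0.852, the lit fraction is (1 − 0.852)/2 ≈ 0.074, so 7%.

7%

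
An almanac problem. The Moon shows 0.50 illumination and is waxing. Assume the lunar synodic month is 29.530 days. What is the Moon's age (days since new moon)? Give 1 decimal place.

From f = (1 − cos θ)/2: cos θ = 1 − 2×0.50 = 0.000; arccos → 90.0°.
The Moon is waxing (0°–180°), so θ = 90.0° directly.
At 360°/29.530 d per day, 90.0° corresponds to 7.38 days.

7.4 days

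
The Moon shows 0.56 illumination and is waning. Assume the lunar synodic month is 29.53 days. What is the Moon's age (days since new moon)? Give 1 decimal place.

From f = (1 − cos θ)/2: cos θ = 1 − 2×0.56 = -0.120; arccos → 96.9°.
Since the Moon is past full (waning), take the reflex angle: θ = 360° − 96.9° = 263.1°.
Age = 29.53 × 263.1°/360° ≈ 21.58 days.

21.6 days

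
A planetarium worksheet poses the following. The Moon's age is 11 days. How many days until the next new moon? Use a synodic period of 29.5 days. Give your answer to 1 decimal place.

One full lunation from the last new moon is 29.5 d; remaining = 29.5 − 11 = 18.500 d.

18.5 days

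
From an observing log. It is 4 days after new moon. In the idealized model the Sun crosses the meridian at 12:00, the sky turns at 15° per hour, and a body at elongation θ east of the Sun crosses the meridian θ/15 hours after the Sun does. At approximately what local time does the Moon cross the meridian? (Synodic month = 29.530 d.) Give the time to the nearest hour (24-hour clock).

15:00

The Moon has covered 4/29.530 of its cycle, so θ ≈ 360° × 4/29.530 = 48.8°.
Delay after the Sun = 48.8° / (15°/h) ≈ 3.25 h.
12:00 + 3.25 h ≈ 15:15 → 15:00 to the nearest hour.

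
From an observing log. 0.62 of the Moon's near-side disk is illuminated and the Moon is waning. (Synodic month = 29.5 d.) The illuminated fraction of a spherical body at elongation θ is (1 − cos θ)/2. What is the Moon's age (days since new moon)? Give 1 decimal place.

Invert f = (1 − cos θ)/2 to get cos θ = 1 − 2(0.62) = -0.240, hence θ₀ = arccos -0.240 = 103.9°.
Waning ⇒ past full, so θ = 360° − 103.9° = 256.1°.
That fraction of the synodic month is 256.1/360 × 29.5 d ≈ 20.99 d.

21.0 days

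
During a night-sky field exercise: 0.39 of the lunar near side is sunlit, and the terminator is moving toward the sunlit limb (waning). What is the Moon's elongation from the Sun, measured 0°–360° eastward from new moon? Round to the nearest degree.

283°

cos θ = 1 − 2f = 0.220, giving a principal value of 77.3°.
Since the Moon is past full (waning), take the reflex angle: θ = 360° − 77.3° = 282.7°.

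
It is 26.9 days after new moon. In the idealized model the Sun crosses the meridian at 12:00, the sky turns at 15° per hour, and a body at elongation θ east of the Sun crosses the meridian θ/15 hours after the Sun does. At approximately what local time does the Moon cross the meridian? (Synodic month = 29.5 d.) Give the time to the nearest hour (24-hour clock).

10:00

Phase angle: θ = 360°·(26.9 d)/(29.5 d) = 328.3°.
The Moon trails the Sun by θ/15 = 328.3/15 ≈ 21.88 hours.
12:00 + 21.88 h ≈ 09:53 → 10:00 to the nearest hour.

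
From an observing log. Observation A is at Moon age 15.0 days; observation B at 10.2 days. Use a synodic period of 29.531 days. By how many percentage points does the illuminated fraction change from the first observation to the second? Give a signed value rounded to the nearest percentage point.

First observation: θ = 360°·15.0/29.531 = 182.9°, so f = 0.999.
Second observation: θ = 124.3°, f = 0.782.
Δf = 0.782 − 0.999 = -0.217, i.e. -22 pp.

-22 pp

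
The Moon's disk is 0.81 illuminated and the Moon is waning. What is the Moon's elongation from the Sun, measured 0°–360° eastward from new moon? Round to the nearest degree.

From f = (1 − cos θ)/2: cos θ = 1 − 2×0.81 = -0.620; arccos → 128.3°.
A waning Moon lies in 180°–360°, so θ = 360° − 128.3° = 231.7°.

232°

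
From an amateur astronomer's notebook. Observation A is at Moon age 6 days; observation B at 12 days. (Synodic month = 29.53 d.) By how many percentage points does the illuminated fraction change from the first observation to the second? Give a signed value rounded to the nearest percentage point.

+56 pp

First observation: θ = 360°·6/29.53 = 73.1°, so f = 0.355.
Second observation: θ = 146.3°, f = 0.916.
Δf = 0.916 − 0.355 = +0.561, i.e. +56 pp.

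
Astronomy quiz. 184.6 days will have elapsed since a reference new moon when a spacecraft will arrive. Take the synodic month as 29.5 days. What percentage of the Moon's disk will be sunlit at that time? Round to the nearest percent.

52%

Reduce mod P: 184.6 − 6×29.5 = 7.60 d into the current lunation.
The Moon has covered 7.60/29.5 of its cycle, so θ ≈ 360° × 7.60/29.5 = 92.7°.
Illuminated fraction = (1 − cos 92.7°)/2 = (1 − (-0.048))/2 ≈ 0.524, so 52%.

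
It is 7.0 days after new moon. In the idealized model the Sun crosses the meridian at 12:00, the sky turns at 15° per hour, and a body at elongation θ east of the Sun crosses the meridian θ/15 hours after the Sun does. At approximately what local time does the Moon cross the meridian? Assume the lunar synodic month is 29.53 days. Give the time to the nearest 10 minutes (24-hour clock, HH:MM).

Elongation θ = 360° × 7.0/29.53 ≈ 85.3°.
At 15° of sky rotation per hour, 85.3° corresponds to a 5.69 h lag.
12:00 + 5.689 h ≈ 17:41 → 17:40 to the nearest ten minutes.

17:40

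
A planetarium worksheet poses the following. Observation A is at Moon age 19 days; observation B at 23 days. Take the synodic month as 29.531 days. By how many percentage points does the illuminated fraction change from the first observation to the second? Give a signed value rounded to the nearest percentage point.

θ₁ = 360° × 19/29.531 = 231.6°, f₁ = (1 − cos θ₁)/2 = 0.810.
θ₂ = 360° × 23/29.531 = 280.4°, f₂ = (1 − cos θ₂)/2 = 0.410.
Change = f₂ − f₁ = -0.401 → -40 percentage points.

-40 pp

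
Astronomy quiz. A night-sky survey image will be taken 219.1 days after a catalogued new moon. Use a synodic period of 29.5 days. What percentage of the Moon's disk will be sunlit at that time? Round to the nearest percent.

95%

Reduce mod P: 219.1 − 7×29.5 = 12.60 d into the current lunation.
Phase angle: θ = 360°·(12.60 d)/(29.5 d) = 153.8°.
cos 153.8° = (-0.897), so f = (1 − (-0.897))/2 = 0.948, so 95%.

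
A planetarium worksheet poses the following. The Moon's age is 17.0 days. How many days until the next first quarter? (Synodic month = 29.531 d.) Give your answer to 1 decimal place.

19.9 days

First quarter is 0.25 of the way through the cycle: age 0.25 × 29.531 = 7.383 d.
This lunation's first quarter (7.383 d) has passed, so add one period: 36.914 − 17.0 = 19.914 days.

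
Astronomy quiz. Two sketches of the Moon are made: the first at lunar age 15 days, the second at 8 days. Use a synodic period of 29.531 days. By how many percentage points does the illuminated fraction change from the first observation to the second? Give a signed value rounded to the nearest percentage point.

-43 pp

First observation: θ = 360°·15/29.531 = 182.9°, so f = 0.999.
Second observation: θ = 97.5°, f = 0.565.
Δf = 0.565 − 0.999 = -0.434, i.e. -43 pp.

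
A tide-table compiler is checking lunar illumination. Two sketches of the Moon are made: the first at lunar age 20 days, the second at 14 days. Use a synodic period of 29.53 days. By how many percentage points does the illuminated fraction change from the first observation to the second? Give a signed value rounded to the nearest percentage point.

+27 pp

θ₁ = 360° × 20/29.53 = 243.8°, f₁ = (1 − cos θ₁)/2 = 0.721.
θ₂ = 360° × 14/29.53 = 170.7°, f₂ = (1 − cos θ₂)/2 = 0.993.
Change = f₂ − f₁ = +0.273 → +27 percentage points.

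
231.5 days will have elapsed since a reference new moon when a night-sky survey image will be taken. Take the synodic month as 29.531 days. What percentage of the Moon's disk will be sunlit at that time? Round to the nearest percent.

23%

231.5 d spans 7 complete synodic months (7 × 29.531 = 206.72 d) plus 24.78 d.
The Moon has covered 24.78/29.531 of its cycle, so θ ≈ 360° × 24.78/29.531 = 302.1°.
cos 302.1° = 0.532, so f = (1 − 0.532)/2 = 0.234, so 23%.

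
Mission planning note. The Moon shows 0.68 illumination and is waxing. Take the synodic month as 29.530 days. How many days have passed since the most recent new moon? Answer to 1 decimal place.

9.1 days

cos θ = 1 − 2f = -0.360, giving a principal value of 111.1°.
The Moon is waxing (0°–180°), so θ = 111.1° directly.
At 360°/29.530 d per day, 111.1° corresponds to 9.11 days.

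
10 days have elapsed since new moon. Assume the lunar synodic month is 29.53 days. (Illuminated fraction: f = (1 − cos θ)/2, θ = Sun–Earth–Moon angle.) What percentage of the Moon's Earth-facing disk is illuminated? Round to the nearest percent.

The Moon has covered 10/29.53 of its cycle, so θ ≈ 360° × 10/29.53 = 121.9°.
cos 121.9° = (-0.529), so f = (1 − (-0.529))/2 = 0.764, so 76%.

76%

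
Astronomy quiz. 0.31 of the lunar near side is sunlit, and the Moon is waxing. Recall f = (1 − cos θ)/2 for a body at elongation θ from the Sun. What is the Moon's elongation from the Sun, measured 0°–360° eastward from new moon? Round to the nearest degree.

Invert f = (1 − cos θ)/2 to get cos θ = 1 − 2(0.31) = 0.380, hence θ₀ = arccos 0.380 = 67.7°.
Waxing ⇒ before full, so θ = 67.7°.

68°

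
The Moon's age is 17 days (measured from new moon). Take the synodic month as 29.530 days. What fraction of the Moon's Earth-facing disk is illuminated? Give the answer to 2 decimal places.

Phase angle: θ = 360°·(17 d)/(29.530 d) = 207.2°.
cos 207.2° = (-0.889), so f = (1 − (-0.889))/2 = 0.945.

0.94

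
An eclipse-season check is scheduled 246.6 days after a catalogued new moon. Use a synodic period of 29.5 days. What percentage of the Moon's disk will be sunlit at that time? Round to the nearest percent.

82%

246.6 d spans 8 complete synodic months (8 × 29.5 = 236.00 d) plus 10.60 d.
Phase angle: θ = 360°·(10.60 d)/(29.5 d) = 129.4°.
cos 129.4° = (-0.634), so f = (1 − (-0.634))/2 = 0.817, so 82%.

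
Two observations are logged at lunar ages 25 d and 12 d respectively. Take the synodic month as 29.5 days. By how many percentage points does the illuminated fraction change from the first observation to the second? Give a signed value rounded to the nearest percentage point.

θ₁ = 360° × 25/29.5 = 305.1°, f₁ = (1 − cos θ₁)/2 = 0.213.
θ₂ = 360° × 12/29.5 = 146.4°, f₂ = (1 − cos θ₂)/2 = 0.917.
Change = f₂ − f₁ = +0.704 → +70 percentage points.

+70 percentage points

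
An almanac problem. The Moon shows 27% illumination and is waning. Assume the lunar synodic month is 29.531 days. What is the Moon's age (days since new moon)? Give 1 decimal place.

24.4 days

cos θ = 1 − 2f = 0.460, giving a principal value of 62.6°.
Since the Moon is past full (waning), take the reflex angle: θ = 360° − 62.6° = 297.4°.
At 360°/29.531 d per day, 297.4° corresponds to 24.39 days.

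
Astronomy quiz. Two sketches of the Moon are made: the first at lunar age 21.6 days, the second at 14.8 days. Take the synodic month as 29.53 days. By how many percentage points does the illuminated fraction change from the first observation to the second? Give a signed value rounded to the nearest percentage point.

First observation: θ = 360°·21.6/29.53 = 263.3°, so f = 0.558.
Second observation: θ = 180.4°, f = 1.000.
Δf = 1.000 − 0.558 = +0.442, i.e. +44 pp.

+44 percentage points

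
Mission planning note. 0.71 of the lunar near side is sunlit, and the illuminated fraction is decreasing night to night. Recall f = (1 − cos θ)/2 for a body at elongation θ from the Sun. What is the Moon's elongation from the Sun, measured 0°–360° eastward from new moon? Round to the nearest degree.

245°

Invert f = (1 − cos θ)/2 to get cos θ = 1 − 2(0.71) = -0.420, hence θ₀ = arccos -0.420 = 114.8°.
Waning ⇒ past full, so θ = 360° − 114.8° = 245.2°.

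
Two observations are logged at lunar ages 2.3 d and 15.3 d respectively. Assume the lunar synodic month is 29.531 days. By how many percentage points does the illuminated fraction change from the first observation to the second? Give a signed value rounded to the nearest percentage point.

First observation: θ = 360°·2.3/29.531 = 28.0°, so f = 0.059.
Second observation: θ = 186.5°, f = 0.997.
Δf = 0.997 − 0.059 = +0.938, i.e. +94 pp.

+94 pp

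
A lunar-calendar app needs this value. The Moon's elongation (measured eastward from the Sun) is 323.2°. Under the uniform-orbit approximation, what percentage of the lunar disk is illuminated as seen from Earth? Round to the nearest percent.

10%

f = (1 − cos 323.2°)/2 = (1 − 0.801)/2 ≈ 0.100, i.e. 10%.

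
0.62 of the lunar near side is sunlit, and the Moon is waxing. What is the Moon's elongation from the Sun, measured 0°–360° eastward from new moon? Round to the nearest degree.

From f = (1 − cos θ)/2: cos θ = 1 − 2×0.62 = -0.240; arccos → 103.9°.
The Moon is waxing (0°–180°), so θ = 103.9° directly.

104°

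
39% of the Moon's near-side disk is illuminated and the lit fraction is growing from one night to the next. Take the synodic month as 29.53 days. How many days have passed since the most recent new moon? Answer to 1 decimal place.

6.3 days

Invert f = (1 − cos θ)/2 to get cos θ = 1 − 2(0.39) = 0.220, hence θ₀ = arccos 0.220 = 77.3°.
The Moon is waxing (0°–180°), so θ = 77.3° directly.
That fraction of the synodic month is 77.3/360 × 29.53 d ≈ 6.34 d.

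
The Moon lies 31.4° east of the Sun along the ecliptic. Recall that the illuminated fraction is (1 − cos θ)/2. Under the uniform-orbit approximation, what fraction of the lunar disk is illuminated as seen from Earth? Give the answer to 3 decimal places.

0.073

Half-versine of 31.4°: (1 − 0.854)/2 = 0.073.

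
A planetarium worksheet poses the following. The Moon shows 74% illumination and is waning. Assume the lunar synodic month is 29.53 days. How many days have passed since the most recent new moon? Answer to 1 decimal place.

19.8 days

cos θ = 1 − 2f = -0.480, giving a principal value of 118.7°.
Waning ⇒ past full, so θ = 360° − 118.7° = 241.3°.
At 360°/29.53 d per day, 241.3° corresponds to 19.79 days.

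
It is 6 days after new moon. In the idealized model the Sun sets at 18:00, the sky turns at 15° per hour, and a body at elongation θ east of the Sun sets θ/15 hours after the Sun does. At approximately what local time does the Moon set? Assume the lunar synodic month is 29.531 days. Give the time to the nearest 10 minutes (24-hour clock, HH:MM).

22:50

Phase angle: θ = 360°·(6 d)/(29.531 d) = 73.1°.
The Moon trails the Sun by θ/15 = 73.1/15 ≈ 4.88 hours.
18:00 + 4.876 h ≈ 22:53 → 22:50 to the nearest ten minutes.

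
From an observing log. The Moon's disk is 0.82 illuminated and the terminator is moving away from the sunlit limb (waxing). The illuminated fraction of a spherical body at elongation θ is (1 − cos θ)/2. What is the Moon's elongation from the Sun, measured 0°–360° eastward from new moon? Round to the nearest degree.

cos θ = 1 − 2f = -0.640, giving a principal value of 129.8°.
Before full moon the principal value applies: θ = 129.8°.

130°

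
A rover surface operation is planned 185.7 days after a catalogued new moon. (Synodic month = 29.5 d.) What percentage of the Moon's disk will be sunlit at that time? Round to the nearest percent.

64%

185.7 d spans 6 complete synodic months (6 × 29.5 = 177.00 d) plus 8.70 d.
The Moon has covered 8.70/29.5 of its cycle, so θ ≈ 360° × 8.70/29.5 = 106.2°.
Illuminated fraction = (1 − cos 106.2°)/2 = (1 − (-0.278))/2 ≈ 0.639, so 64%.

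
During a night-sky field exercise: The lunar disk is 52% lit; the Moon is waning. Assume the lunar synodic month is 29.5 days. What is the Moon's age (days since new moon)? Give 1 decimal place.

From f = (1 − cos θ)/2: cos θ = 1 − 2×0.52 = -0.040; arccos → 92.3°.
Since the Moon is past full (waning), take the reflex angle: θ = 360° − 92.3° = 267.7°.
At 360°/29.5 d per day, 267.7° corresponds to 21.94 days.

21.9 days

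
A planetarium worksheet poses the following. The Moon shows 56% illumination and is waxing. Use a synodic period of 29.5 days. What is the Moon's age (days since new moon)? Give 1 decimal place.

Invert f = (1 − cos θ)/2 to get cos θ = 1 − 2(0.56) = -0.120, hence θ₀ = arccos -0.120 = 96.9°.
Waxing ⇒ before full, so θ = 96.9°.
That fraction of the synodic month is 96.9/360 × 29.5 d ≈ 7.94 d.

7.9 days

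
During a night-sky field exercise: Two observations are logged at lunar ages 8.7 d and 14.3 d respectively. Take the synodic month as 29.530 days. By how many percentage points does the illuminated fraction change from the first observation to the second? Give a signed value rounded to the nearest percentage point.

θ₁ = 360° × 8.7/29.530 = 106.1°, f₁ = (1 − cos θ₁)/2 = 0.638.
θ₂ = 360° × 14.3/29.530 = 174.3°, f₂ = (1 − cos θ₂)/2 = 0.998.
Change = f₂ − f₁ = +0.359 → +36 percentage points.

+36 percentage points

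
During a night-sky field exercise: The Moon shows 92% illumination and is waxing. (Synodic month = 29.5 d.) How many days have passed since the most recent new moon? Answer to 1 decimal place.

12.1 days

Invert f = (1 − cos θ)/2 to get cos θ = 1 − 2(0.92) = -0.840, hence θ₀ = arccos -0.840 = 147.1°.
Waxing ⇒ before full, so θ = 147.1°.
That fraction of the synodic month is 147.1/360 × 29.5 d ≈ 12.06 d.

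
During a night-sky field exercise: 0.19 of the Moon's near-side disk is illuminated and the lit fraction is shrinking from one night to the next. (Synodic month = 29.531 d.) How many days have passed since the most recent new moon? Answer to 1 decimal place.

25.3 days

From f = (1 − cos θ)/2: cos θ = 1 − 2×0.19 = 0.620; arccos → 51.7°.
A waning Moon lies in 180°–360°, so θ = 360° − 51.7° = 308.3°.
Age = 29.531 × 308.3°/360° ≈ 25.29 days.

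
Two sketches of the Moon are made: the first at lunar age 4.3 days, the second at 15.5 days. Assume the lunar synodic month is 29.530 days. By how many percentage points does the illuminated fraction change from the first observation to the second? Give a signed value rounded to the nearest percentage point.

+80 percentage points

θ₁ = 360° × 4.3/29.530 = 52.4°, f₁ = (1 − cos θ₁)/2 = 0.195.
θ₂ = 360° × 15.5/29.530 = 189.0°, f₂ = (1 − cos θ₂)/2 = 0.994.
Change = f₂ − f₁ = +0.799 → +80 percentage points.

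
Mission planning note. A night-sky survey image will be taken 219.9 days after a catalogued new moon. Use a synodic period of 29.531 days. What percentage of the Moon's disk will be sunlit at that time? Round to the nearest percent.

219.9 d spans 7 complete synodic months (7 × 29.531 = 206.72 d) plus 13.18 d.
Phase angle: θ = 360°·(13.18 d)/(29.531 d) = 160.7°.
Illuminated fraction = (1 − cos 160.7°)/2 = (1 − (-0.944))/2 ≈ 0.972, so 97%.

97%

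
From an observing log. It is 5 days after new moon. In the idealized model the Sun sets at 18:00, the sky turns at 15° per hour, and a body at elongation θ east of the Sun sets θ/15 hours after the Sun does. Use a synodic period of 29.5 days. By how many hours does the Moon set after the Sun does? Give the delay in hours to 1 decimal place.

Elongation θ = 360° × 5/29.5 ≈ 61.0°.
At 15° of sky rotation per hour, 61.0° corresponds to a 4.07 h lag.
So the Moon sets 4.07 h after the Sun.

4.1 h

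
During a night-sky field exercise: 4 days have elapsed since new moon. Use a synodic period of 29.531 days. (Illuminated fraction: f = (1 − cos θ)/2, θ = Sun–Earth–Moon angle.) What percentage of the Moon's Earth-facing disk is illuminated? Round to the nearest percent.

Phase angle: θ = 360°·(4 d)/(29.531 d) = 48.8°.
Illuminated fraction = (1 − cos 48.8°)/2 = (1 − 0.659)/2 ≈ 0.170, so 17%.

17%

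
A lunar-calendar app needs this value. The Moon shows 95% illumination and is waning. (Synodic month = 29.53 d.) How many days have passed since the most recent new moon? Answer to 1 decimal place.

16.9 days

From f = (1 − cos θ)/2: cos θ = 1 − 2×0.95 = -0.900; arccos → 154.2°.
A waning Moon lies in 180°–360°, so θ = 360° − 154.2° = 205.8°.
That fraction of the synodic month is 205.8/360 × 29.53 d ≈ 16.88 d.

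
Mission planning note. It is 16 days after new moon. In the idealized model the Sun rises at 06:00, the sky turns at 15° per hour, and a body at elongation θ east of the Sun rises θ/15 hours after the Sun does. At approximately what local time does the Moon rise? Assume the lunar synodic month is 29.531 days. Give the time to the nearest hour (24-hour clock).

Phase angle: θ = 360°·(16 d)/(29.531 d) = 195.0°.
Delay after the Sun = 195.0° / (15°/h) ≈ 13.00 h.
06:00 + 13.00 h ≈ 19:00 → 19:00 to the nearest hour.

19:00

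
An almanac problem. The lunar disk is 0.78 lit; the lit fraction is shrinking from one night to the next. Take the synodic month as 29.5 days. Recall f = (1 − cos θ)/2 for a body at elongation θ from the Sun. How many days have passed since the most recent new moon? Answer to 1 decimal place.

19.3 days

Invert f = (1 − cos θ)/2 to get cos θ = 1 − 2(0.78) = -0.560, hence θ₀ = arccos -0.560 = 124.1°.
A waning Moon lies in 180°–360°, so θ = 360° − 124.1° = 235.9°.
At 360°/29.5 d per day, 235.9° corresponds to 19.33 days.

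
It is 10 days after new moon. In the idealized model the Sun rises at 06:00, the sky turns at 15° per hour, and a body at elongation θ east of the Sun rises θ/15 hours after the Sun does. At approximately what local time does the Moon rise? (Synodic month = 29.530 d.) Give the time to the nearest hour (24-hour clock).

The Moon has covered 10/29.530 of its cycle, so θ ≈ 360° × 10/29.530 = 121.9°.
The Moon trails the Sun by θ/15 = 121.9/15 ≈ 8.13 hours.
06:00 + 8.13 h ≈ 14:08 → 14:00 to the nearest hour.

14:00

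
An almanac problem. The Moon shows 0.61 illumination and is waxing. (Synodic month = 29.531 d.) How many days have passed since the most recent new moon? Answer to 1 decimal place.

8.4 days

cos θ = 1 − 2f = -0.220, giving a principal value of 102.7°.
Before full moon the principal value applies: θ = 102.7°.
Age = 29.531 × 102.7°/360° ≈ 8.43 days.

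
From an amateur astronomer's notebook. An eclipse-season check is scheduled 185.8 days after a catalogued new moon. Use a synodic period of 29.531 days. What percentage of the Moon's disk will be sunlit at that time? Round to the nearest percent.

185.8/29.531 = 6.292 lunations, so 6 complete cycles and 8.61 d into the next.
The Moon has covered 8.61/29.531 of its cycle, so θ ≈ 360° × 8.61/29.531 = 105.0°.
cos 105.0° = (-0.259), so f = (1 − (-0.259))/2 = 0.629, so 63%.

63%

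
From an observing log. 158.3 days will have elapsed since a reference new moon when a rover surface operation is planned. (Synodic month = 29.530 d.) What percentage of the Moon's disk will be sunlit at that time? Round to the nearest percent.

82%

158.3 d spans 5 complete synodic months (5 × 29.530 = 147.65 d) plus 10.65 d.
Phase angle: θ = 360°·(10.65 d)/(29.530 d) = 129.8°.
cos 129.8° = (-0.641), so f = (1 − (-0.641))/2 = 0.820, so 82%.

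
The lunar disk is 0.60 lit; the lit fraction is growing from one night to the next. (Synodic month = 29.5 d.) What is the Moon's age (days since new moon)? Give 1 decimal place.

From f = (1 − cos θ)/2: cos θ = 1 − 2×0.60 = -0.200; arccos → 101.5°.
The Moon is waxing (0°–180°), so θ = 101.5° directly.
That fraction of the synodic month is 101.5/360 × 29.5 d ≈ 8.32 d.

8.3 days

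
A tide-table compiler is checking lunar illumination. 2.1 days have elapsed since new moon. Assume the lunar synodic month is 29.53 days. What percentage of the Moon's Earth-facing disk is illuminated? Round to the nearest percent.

5%

Phase angle: θ = 360°·(2.1 d)/(29.53 d) = 25.6°.
cos 25.6° = 0.902, so f = (1 − 0.902)/2 = 0.049, so 5%.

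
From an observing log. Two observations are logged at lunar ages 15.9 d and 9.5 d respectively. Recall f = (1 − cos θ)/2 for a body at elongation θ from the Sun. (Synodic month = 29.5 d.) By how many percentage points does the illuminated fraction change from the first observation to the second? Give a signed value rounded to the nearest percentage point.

First observation: θ = 360°·15.9/29.5 = 194.0°, so f = 0.985.
Second observation: θ = 115.9°, f = 0.719.
Δf = 0.719 − 0.985 = -0.266, i.e. -27 pp.

-27 pp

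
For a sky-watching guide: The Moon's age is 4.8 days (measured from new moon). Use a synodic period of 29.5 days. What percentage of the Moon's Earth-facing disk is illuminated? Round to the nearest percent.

24%

The Moon has covered 4.8/29.5 of its cycle, so θ ≈ 360° × 4.8/29.5 = 58.6°.
Illuminated fraction = (1 − cos 58.6°)/2 = (1 − 0.521)/2 ≈ 0.239, so 24%.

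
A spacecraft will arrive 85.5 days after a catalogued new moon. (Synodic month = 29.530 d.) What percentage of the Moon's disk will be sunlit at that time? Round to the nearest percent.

10%

85.5 d spans 2 complete synodic months (2 × 29.530 = 59.06 d) plus 26.44 d.
The Moon has covered 26.44/29.530 of its cycle, so θ ≈ 360° × 26.44/29.530 = 322.3°.
cos 322.3° = 0.792, so f = (1 − 0.792)/2 = 0.104, so 10%.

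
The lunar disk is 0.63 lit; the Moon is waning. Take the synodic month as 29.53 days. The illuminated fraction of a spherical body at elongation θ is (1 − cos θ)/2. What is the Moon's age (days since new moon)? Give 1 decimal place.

From f = (1 − cos θ)/2: cos θ = 1 − 2×0.63 = -0.260; arccos → 105.1°.
Since the Moon is past full (waning), take the reflex angle: θ = 360° − 105.1° = 254.9°.
Age = 29.53 × 254.9°/360° ≈ 20.91 days.

20.9 days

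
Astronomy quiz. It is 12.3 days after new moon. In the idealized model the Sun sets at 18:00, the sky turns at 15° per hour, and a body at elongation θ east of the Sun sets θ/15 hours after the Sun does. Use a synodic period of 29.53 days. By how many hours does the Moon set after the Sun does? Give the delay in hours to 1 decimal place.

10.0 h

Elongation θ = 360° × 12.3/29.53 ≈ 149.9°.
Delay after the Sun = 149.9° / (15°/h) ≈ 10.00 h.
So the Moon sets 10.00 h after the Sun.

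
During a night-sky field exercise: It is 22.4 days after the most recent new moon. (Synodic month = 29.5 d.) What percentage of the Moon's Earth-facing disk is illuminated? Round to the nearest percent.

47%

Elongation θ = 360° × 22.4/29.5 ≈ 273.4°.
With cos θ = 0.059, the lit fraction is (1 − 0.059)/2 ≈ 0.471, so 47%.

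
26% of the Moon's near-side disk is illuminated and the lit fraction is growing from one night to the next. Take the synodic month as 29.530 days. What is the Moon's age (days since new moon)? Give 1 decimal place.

cos θ = 1 − 2f = 0.480, giving a principal value of 61.3°.
Waxing ⇒ before full, so θ = 61.3°.
At 360°/29.530 d per day, 61.3° corresponds to 5.03 days.

5.0 days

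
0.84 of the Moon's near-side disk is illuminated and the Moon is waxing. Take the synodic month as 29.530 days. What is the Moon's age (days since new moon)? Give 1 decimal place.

10.9 days

From f = (1 − cos θ)/2: cos θ = 1 − 2×0.84 = -0.680; arccos → 132.8°.
Before full moon the principal value applies: θ = 132.8°.
At 360°/29.530 d per day, 132.8° corresponds to 10.90 days.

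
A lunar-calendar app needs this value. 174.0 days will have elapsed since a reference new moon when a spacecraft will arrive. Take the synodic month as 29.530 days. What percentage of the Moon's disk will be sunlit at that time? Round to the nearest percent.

11%

174.0/29.530 = 5.892 lunations, so 5 complete cycles and 26.35 d into the next.
Phase angle: θ = 360°·(26.35 d)/(29.530 d) = 321.2°.
cos 321.2° = 0.780, so f = (1 − 0.780)/2 = 0.110, so 11%.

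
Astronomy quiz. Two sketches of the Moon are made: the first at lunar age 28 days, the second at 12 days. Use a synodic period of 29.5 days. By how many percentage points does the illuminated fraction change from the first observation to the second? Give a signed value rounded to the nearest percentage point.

First observation: θ = 360°·28/29.5 = 341.7°, so f = 0.025.
Second observation: θ = 146.4°, f = 0.917.
Δf = 0.917 − 0.025 = +0.891, i.e. +89 pp.

+89 percentage points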